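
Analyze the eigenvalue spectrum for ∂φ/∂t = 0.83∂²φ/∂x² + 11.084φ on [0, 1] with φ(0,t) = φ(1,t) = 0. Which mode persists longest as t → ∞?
Eigenvalues: λₙ = 0.83n²π²/1² - 11.084.
First three modes:
  n=1: λ₁ = 0.83π² - 11.084 ≈ -2.892
  n=2: λ₂ = 3.32π² - 11.084 ≈ 21.683
  n=3: λ₃ = 7.47π² - 11.084 ≈ 62.642
Since 0.83π² ≈ 8.192 < 11.084, λ₁ < 0.
The n=1 mode grows fastest (−λₙ is largest for n=1) → dominates.
Asymptotic: φ ~ c₁ sin(πx/1) e^{2.892t} (exponential growth at rate −λ₁ ≈ 2.892).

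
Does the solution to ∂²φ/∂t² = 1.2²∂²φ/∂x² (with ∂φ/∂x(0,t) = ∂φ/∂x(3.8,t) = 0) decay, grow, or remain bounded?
φ oscillates about a mean that drifts linearly in t (generically unbounded; no decay). There is no damping, so the nonconstant modes persist as standing waves (energy conserved, no decay). But with Neumann conditions at both ends the constant mode has eigenvalue 0: the spatial mean M(t) of φ satisfies M'' = 0, so M(t) = M(0) + M'(0)·t. Unless the initial velocity has zero mean (∫φ_t(x,0)dx = 0), the solution grows linearly in t (unbounded, though not exponentially); if it does have zero mean, the solution stays bounded and simply oscillates.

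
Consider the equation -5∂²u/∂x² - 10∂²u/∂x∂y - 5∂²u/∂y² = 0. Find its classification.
Parabolic. (A = -5, B = -10, C = -5 gives B² - 4AC = 0.)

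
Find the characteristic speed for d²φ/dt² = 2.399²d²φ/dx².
Speed = 2.399. Information travels along characteristics x = x₀ ± 2.399t.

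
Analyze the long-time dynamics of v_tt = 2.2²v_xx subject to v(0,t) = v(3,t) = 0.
Long-time behavior: v oscillates (no decay). Energy is conserved; the solution oscillates indefinitely as standing waves.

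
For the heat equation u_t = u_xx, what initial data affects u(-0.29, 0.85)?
The entire real line. The heat equation has infinite propagation speed: any initial disturbance instantly affects all points (though exponentially small far away).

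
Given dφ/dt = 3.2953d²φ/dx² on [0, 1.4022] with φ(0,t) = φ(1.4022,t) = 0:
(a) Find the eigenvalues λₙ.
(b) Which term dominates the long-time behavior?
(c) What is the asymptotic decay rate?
Eigenvalues: λₙ = 3.2953n²π²/1.4022².
First three modes:
  n=1: λ₁ = 3.2953π²/1.4022² ≈ 16.541
  n=2: λ₂ = 13.1812π²/1.4022² ≈ 66.166 (4× faster decay)
  n=3: λ₃ = 29.6577π²/1.4022² ≈ 148.873 (9× faster decay)
As t → ∞, higher modes decay exponentially faster. The n=1 mode dominates: φ ~ c₁ sin(πx/1.4022) e^{-λ₁t}.
Decay rate: λ₁ = 3.2953π²/1.4022² ≈ 16.541.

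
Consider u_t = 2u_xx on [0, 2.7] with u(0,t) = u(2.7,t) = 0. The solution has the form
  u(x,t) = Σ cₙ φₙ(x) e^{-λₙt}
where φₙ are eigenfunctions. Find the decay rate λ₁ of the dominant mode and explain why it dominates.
Eigenvalues: λₙ = 2n²π²/2.7².
First three modes:
  n=1: λ₁ = 2π²/2.7² ≈ 2.708
  n=2: λ₂ = 8π²/2.7² ≈ 10.831 (4× faster decay)
  n=3: λ₃ = 18π²/2.7² ≈ 24.369 (9× faster decay)
As t → ∞, higher modes decay exponentially faster. The n=1 mode dominates: u ~ c₁ sin(πx/2.7) e^{-λ₁t}.
Decay rate: λ₁ = 2π²/2.7² ≈ 2.708.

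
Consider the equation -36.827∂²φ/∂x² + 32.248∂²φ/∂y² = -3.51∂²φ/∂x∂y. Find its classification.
Rewriting in standard form: -36.827∂²φ/∂x² + 3.51∂²φ/∂x∂y + 32.248∂²φ/∂y² = 0. Hyperbolic. (A = -36.827, B = 3.51, C = 32.248 gives B² - 4AC = 4762.708484.)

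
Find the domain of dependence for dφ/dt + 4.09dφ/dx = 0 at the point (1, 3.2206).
A single point: x = -12.172254. The characteristic through (1, 3.2206) is x - 4.09t = const, so x = 1 - 4.09·3.2206 = -12.172254.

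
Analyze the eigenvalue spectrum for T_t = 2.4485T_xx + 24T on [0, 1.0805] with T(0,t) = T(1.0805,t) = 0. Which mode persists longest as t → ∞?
Eigenvalues: λₙ = 2.4485n²π²/1.0805² - 24.
First three modes:
  n=1: λ₁ = 2.4485π²/1.0805² - 24 ≈ -3.301
  n=2: λ₂ = 9.794π²/1.0805² - 24 ≈ 58.796
  n=3: λ₃ = 22.0365π²/1.0805² - 24 ≈ 162.291
Since 2.4485π²/1.0805² ≈ 20.699 < 24, λ₁ < 0.
The n=1 mode grows fastest (−λₙ is largest for n=1) → dominates.
Asymptotic: T ~ c₁ sin(πx/1.0805) e^{3.301t} (exponential growth at rate −λ₁ ≈ 3.301).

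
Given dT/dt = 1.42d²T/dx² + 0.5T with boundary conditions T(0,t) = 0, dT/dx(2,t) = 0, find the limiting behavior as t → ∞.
T → 0. Diffusion dominates reaction (r=0.5 < κπ²/(4L²)≈0.88); solution decays.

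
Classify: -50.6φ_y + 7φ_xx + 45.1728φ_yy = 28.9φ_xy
Rewriting in standard form: 7φ_xx - 28.9φ_xy + 45.1728φ_yy - 50.6φ_y = 0. Elliptic (discriminant = -429.6284).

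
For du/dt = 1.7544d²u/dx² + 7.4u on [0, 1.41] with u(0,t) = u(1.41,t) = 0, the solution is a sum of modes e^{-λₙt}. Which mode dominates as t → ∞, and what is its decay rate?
Eigenvalues: λₙ = 1.7544n²π²/1.41² - 7.4.
First three modes:
  n=1: λ₁ = 1.7544π²/1.41² - 7.4 ≈ 1.309
  n=2: λ₂ = 7.0176π²/1.41² - 7.4 ≈ 27.438
  n=3: λ₃ = 15.7896π²/1.41² - 7.4 ≈ 70.985
Since 1.7544π²/1.41² ≈ 8.709 > 7.4, all λₙ > 0.
The n=1 mode decays slowest → dominates as t → ∞.
Asymptotic: u ~ c₁ sin(πx/1.41) e^{-λ₁t} with decay rate λ₁ ≈ 1.309.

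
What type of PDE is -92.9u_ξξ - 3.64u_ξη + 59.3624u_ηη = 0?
With A = -92.9, B = -3.64, C = 59.3624, the discriminant is 22072.31744. This is a hyperbolic PDE.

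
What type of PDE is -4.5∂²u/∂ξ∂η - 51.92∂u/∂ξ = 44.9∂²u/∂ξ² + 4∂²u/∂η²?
Rewriting in standard form: -44.9∂²u/∂ξ² - 4.5∂²u/∂ξ∂η - 4∂²u/∂η² - 51.92∂u/∂ξ = 0. With A = -44.9, B = -4.5, C = -4, the discriminant is -698.15. This is an elliptic PDE.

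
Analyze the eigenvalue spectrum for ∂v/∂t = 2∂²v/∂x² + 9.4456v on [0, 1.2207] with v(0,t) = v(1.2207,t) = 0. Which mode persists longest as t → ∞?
Eigenvalues: λₙ = 2n²π²/1.2207² - 9.4456.
First three modes:
  n=1: λ₁ = 2π²/1.2207² - 9.4456 ≈ 3.801
  n=2: λ₂ = 8π²/1.2207² - 9.4456 ≈ 43.542
  n=3: λ₃ = 18π²/1.2207² - 9.4456 ≈ 109.776
Since 2π²/1.2207² ≈ 13.247 > 9.4456, all λₙ > 0.
The n=1 mode decays slowest → dominates as t → ∞.
Asymptotic: v ~ c₁ sin(πx/1.2207) e^{-λ₁t} with decay rate λ₁ ≈ 3.801.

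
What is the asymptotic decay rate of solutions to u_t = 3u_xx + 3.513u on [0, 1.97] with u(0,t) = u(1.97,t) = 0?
Eigenvalues: λₙ = 3n²π²/1.97² - 3.513.
First three modes:
  n=1: λ₁ = 3π²/1.97² - 3.513 ≈ 4.116
  n=2: λ₂ = 12π²/1.97² - 3.513 ≈ 27.004
  n=3: λ₃ = 27π²/1.97² - 3.513 ≈ 65.151
Since 3π²/1.97² ≈ 7.629 > 3.513, all λₙ > 0.
The n=1 mode decays slowest → dominates as t → ∞.
Asymptotic: u ~ c₁ sin(πx/1.97) e^{-λ₁t} with decay rate λ₁ ≈ 4.116.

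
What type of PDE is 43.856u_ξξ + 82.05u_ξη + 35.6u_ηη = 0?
With A = 43.856, B = 82.05, C = 35.6, the discriminant is 487.1081. This is a hyperbolic PDE.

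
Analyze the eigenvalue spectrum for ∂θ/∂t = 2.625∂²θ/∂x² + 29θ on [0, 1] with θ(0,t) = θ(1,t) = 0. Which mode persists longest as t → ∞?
Eigenvalues: λₙ = 2.625n²π²/1² - 29.
First three modes:
  n=1: λ₁ = 2.625π² - 29 ≈ -3.092
  n=2: λ₂ = 10.5π² - 29 ≈ 74.631
  n=3: λ₃ = 23.625π² - 29 ≈ 204.169
Since 2.625π² ≈ 25.908 < 29, λ₁ < 0.
The n=1 mode grows fastest (−λₙ is largest for n=1) → dominates.
Asymptotic: θ ~ c₁ sin(πx/1) e^{3.092t} (exponential growth at rate −λ₁ ≈ 3.092).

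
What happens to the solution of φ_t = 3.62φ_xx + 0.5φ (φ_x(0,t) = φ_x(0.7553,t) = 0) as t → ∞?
φ grows unboundedly. With Neumann BCs the constant mode has diffusion eigenvalue 0, so any r > 0 makes it grow like e^(0.5t); solution grows exponentially.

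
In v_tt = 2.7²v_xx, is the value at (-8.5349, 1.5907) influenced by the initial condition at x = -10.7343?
Yes. The domain of dependence is [-12.82979, -4.24001], and -10.7343 ∈ [-12.82979, -4.24001].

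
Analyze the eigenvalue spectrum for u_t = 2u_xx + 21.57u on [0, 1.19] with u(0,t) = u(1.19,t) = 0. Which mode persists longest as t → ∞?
Eigenvalues: λₙ = 2n²π²/1.19² - 21.57.
First three modes:
  n=1: λ₁ = 2π²/1.19² - 21.57 ≈ -7.631
  n=2: λ₂ = 8π²/1.19² - 21.57 ≈ 34.187
  n=3: λ₃ = 18π²/1.19² - 21.57 ≈ 103.882
Since 2π²/1.19² ≈ 13.939 < 21.57, λ₁ < 0.
The n=1 mode grows fastest (−λₙ is largest for n=1) → dominates.
Asymptotic: u ~ c₁ sin(πx/1.19) e^{7.631t} (exponential growth at rate −λ₁ ≈ 7.631).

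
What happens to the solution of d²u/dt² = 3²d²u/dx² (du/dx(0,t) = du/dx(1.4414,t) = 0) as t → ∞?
u oscillates about a mean that drifts linearly in t (generically unbounded; no decay). There is no damping, so the nonconstant modes persist as standing waves (energy conserved, no decay). But with Neumann conditions at both ends the constant mode has eigenvalue 0: the spatial mean M(t) of u satisfies M'' = 0, so M(t) = M(0) + M'(0)·t. Unless the initial velocity has zero mean (∫u_t(x,0)dx = 0), the solution grows linearly in t (unbounded, though not exponentially); if it does have zero mean, the solution stays bounded and simply oscillates.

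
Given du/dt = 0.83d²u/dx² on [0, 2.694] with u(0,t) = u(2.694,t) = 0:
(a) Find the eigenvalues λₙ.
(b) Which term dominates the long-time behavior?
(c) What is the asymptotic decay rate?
Eigenvalues: λₙ = 0.83n²π²/2.694².
First three modes:
  n=1: λ₁ = 0.83π²/2.694² ≈ 1.129
  n=2: λ₂ = 3.32π²/2.694² ≈ 4.515 (4× faster decay)
  n=3: λ₃ = 7.47π²/2.694² ≈ 10.158 (9× faster decay)
As t → ∞, higher modes decay exponentially faster. The n=1 mode dominates: u ~ c₁ sin(πx/2.694) e^{-λ₁t}.
Decay rate: λ₁ = 0.83π²/2.694² ≈ 1.129.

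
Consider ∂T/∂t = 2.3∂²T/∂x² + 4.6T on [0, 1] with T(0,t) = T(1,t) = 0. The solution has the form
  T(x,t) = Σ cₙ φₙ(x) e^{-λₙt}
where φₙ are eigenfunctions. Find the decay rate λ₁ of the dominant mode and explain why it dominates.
Eigenvalues: λₙ = 2.3n²π²/1² - 4.6.
First three modes:
  n=1: λ₁ = 2.3π² - 4.6 ≈ 18.1
  n=2: λ₂ = 9.2π² - 4.6 ≈ 86.2
  n=3: λ₃ = 20.7π² - 4.6 ≈ 199.701
Since 2.3π² ≈ 22.7 > 4.6, all λₙ > 0.
The n=1 mode decays slowest → dominates as t → ∞.
Asymptotic: T ~ c₁ sin(πx/1) e^{-λ₁t} with decay rate λ₁ ≈ 18.1.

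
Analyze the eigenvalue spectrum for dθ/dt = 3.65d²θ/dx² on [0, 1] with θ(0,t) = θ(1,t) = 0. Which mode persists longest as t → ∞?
Eigenvalues: λₙ = 3.65n²π².
First three modes:
  n=1: λ₁ = 3.65π² ≈ 36.024
  n=2: λ₂ = 14.6π² ≈ 144.096 (4× faster decay)
  n=3: λ₃ = 32.85π² ≈ 324.217 (9× faster decay)
As t → ∞, higher modes decay exponentially faster. The n=1 mode dominates: θ ~ c₁ sin(πx) e^{-λ₁t}.
Decay rate: λ₁ = 3.65π² ≈ 36.024.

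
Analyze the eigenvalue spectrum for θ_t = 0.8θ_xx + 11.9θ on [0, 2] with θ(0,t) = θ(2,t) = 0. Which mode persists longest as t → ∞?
Eigenvalues: λₙ = 0.8n²π²/2² - 11.9.
First three modes:
  n=1: λ₁ = 0.8π²/2² - 11.9 ≈ -9.926
  n=2: λ₂ = 3.2π²/2² - 11.9 ≈ -4.004
  n=3: λ₃ = 7.2π²/2² - 11.9 ≈ 5.865
Since 0.8π²/2² ≈ 1.974 < 11.9, λ₁ < 0.
The n=1 mode grows fastest (−λₙ is largest for n=1) → dominates.
Asymptotic: θ ~ c₁ sin(πx/2) e^{9.926t} (exponential growth at rate −λ₁ ≈ 9.926).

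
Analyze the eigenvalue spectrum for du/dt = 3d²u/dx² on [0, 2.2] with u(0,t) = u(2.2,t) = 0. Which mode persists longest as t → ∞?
Eigenvalues: λₙ = 3n²π²/2.2².
First three modes:
  n=1: λ₁ = 3π²/2.2² ≈ 6.118
  n=2: λ₂ = 12π²/2.2² ≈ 24.47 (4× faster decay)
  n=3: λ₃ = 27π²/2.2² ≈ 55.058 (9× faster decay)
As t → ∞, higher modes decay exponentially faster. The n=1 mode dominates: u ~ c₁ sin(πx/2.2) e^{-λ₁t}.
Decay rate: λ₁ = 3π²/2.2² ≈ 6.118.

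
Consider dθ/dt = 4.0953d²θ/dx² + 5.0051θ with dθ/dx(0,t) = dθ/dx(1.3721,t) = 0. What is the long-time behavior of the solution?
As t → ∞, θ grows unboundedly. With Neumann BCs the constant mode has diffusion eigenvalue 0, so any r > 0 makes it grow like e^(5.0051t); solution grows exponentially.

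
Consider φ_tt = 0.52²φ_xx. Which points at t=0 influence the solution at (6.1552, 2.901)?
Domain of dependence: [4.64668, 7.66372]. Signals travel at speed 0.52, so data within |x - 6.1552| ≤ 0.52·2.901 = 1.50852 can reach the point.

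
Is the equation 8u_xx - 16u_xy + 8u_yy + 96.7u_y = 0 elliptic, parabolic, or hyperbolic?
Computing B² - 4AC with A = 8, B = -16, C = 8: discriminant = 0 (zero). Answer: parabolic.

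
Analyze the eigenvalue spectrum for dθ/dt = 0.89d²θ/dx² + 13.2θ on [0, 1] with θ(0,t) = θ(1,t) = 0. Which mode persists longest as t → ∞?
Eigenvalues: λₙ = 0.89n²π²/1² - 13.2.
First three modes:
  n=1: λ₁ = 0.89π² - 13.2 ≈ -4.416
  n=2: λ₂ = 3.56π² - 13.2 ≈ 21.936
  n=3: λ₃ = 8.01π² - 13.2 ≈ 65.856
Since 0.89π² ≈ 8.784 < 13.2, λ₁ < 0.
The n=1 mode grows fastest (−λₙ is largest for n=1) → dominates.
Asymptotic: θ ~ c₁ sin(πx/1) e^{4.416t} (exponential growth at rate −λ₁ ≈ 4.416).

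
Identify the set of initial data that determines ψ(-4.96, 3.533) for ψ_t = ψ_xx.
The entire real line. The heat equation has infinite propagation speed: any initial disturbance instantly affects all points (though exponentially small far away).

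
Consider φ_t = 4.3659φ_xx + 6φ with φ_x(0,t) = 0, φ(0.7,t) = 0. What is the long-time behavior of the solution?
As t → ∞, φ → 0. Diffusion dominates reaction (r=6 < κπ²/(4L²)≈21.98); solution decays.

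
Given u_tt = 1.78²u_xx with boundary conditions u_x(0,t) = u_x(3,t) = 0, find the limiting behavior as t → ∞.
u oscillates about a mean that drifts linearly in t (generically unbounded; no decay). There is no damping, so the nonconstant modes persist as standing waves (energy conserved, no decay). But with Neumann conditions at both ends the constant mode has eigenvalue 0: the spatial mean M(t) of u satisfies M'' = 0, so M(t) = M(0) + M'(0)·t. Unless the initial velocity has zero mean (∫u_t(x,0)dx = 0), the solution grows linearly in t (unbounded, though not exponentially); if it does have zero mean, the solution stays bounded and simply oscillates.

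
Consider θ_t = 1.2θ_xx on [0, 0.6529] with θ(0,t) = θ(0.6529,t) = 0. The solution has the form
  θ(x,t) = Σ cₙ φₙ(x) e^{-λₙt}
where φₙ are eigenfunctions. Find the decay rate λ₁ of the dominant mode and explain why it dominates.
Eigenvalues: λₙ = 1.2n²π²/0.6529².
First three modes:
  n=1: λ₁ = 1.2π²/0.6529² ≈ 27.784
  n=2: λ₂ = 4.8π²/0.6529² ≈ 111.134 (4× faster decay)
  n=3: λ₃ = 10.8π²/0.6529² ≈ 250.052 (9× faster decay)
As t → ∞, higher modes decay exponentially faster. The n=1 mode dominates: θ ~ c₁ sin(πx/0.6529) e^{-λ₁t}.
Decay rate: λ₁ = 1.2π²/0.6529² ≈ 27.784.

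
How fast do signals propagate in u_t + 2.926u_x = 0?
Speed = 2.926. Information travels along x - 2.926t = const (rightward).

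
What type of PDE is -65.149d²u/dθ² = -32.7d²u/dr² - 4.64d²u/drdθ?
Rewriting in standard form: 32.7d²u/dr² + 4.64d²u/drdθ - 65.149d²u/dθ² = 0. With A = 32.7, B = 4.64, C = -65.149, the discriminant is 8543.0188. This is a hyperbolic PDE.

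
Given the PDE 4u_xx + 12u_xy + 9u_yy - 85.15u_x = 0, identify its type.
The second-order coefficients are A = 4, B = 12, C = 9. Since B² - 4AC = 0 = 0, this is a parabolic PDE.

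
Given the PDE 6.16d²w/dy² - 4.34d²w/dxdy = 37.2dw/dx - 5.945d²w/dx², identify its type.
Rewriting in standard form: 5.945d²w/dx² - 4.34d²w/dxdy + 6.16d²w/dy² - 37.2dw/dx = 0. The second-order coefficients are A = 5.945, B = -4.34, C = 6.16. Since B² - 4AC = -127.6492 < 0, this is an elliptic PDE.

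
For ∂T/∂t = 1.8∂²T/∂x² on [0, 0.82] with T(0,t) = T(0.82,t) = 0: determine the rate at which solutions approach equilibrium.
Eigenvalues: λₙ = 1.8n²π²/0.82².
First three modes:
  n=1: λ₁ = 1.8π²/0.82² ≈ 26.421
  n=2: λ₂ = 7.2π²/0.82² ≈ 105.683 (4× faster decay)
  n=3: λ₃ = 16.2π²/0.82² ≈ 237.786 (9× faster decay)
As t → ∞, higher modes decay exponentially faster. The n=1 mode dominates: T ~ c₁ sin(πx/0.82) e^{-λ₁t}.
Decay rate: λ₁ = 1.8π²/0.82² ≈ 26.421.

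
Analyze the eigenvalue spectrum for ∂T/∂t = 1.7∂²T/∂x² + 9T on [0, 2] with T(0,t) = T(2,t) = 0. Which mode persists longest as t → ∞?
Eigenvalues: λₙ = 1.7n²π²/2² - 9.
First three modes:
  n=1: λ₁ = 1.7π²/2² - 9 ≈ -4.805
  n=2: λ₂ = 6.8π²/2² - 9 ≈ 7.778
  n=3: λ₃ = 15.3π²/2² - 9 ≈ 28.751
Since 1.7π²/2² ≈ 4.195 < 9, λ₁ < 0.
The n=1 mode grows fastest (−λₙ is largest for n=1) → dominates.
Asymptotic: T ~ c₁ sin(πx/2) e^{4.805t} (exponential growth at rate −λ₁ ≈ 4.805).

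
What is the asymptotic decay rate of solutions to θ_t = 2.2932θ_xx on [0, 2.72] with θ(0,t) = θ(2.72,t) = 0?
Eigenvalues: λₙ = 2.2932n²π²/2.72².
First three modes:
  n=1: λ₁ = 2.2932π²/2.72² ≈ 3.059
  n=2: λ₂ = 9.1728π²/2.72² ≈ 12.237 (4× faster decay)
  n=3: λ₃ = 20.6388π²/2.72² ≈ 27.533 (9× faster decay)
As t → ∞, higher modes decay exponentially faster. The n=1 mode dominates: θ ~ c₁ sin(πx/2.72) e^{-λ₁t}.
Decay rate: λ₁ = 2.2932π²/2.72² ≈ 3.059.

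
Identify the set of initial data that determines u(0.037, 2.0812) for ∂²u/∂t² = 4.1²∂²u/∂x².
Domain of dependence: [-8.49592, 8.56992]. Signals travel at speed 4.1, so data within |x - 0.037| ≤ 4.1·2.0812 = 8.53292 can reach the point.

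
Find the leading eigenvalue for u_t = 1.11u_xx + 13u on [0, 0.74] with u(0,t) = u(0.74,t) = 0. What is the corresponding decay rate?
Eigenvalues: λₙ = 1.11n²π²/0.74² - 13.
First three modes:
  n=1: λ₁ = 1.11π²/0.74² - 13 ≈ 7.006
  n=2: λ₂ = 4.44π²/0.74² - 13 ≈ 67.024
  n=3: λ₃ = 9.99π²/0.74² - 13 ≈ 167.054
Since 1.11π²/0.74² ≈ 20.006 > 13, all λₙ > 0.
The n=1 mode decays slowest → dominates as t → ∞.
Asymptotic: u ~ c₁ sin(πx/0.74) e^{-λ₁t} with decay rate λ₁ ≈ 7.006.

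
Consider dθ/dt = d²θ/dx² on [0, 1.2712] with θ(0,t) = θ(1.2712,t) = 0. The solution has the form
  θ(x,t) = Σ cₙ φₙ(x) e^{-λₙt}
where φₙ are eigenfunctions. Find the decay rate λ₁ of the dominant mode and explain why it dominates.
Eigenvalues: λₙ = n²π²/1.2712².
First three modes:
  n=1: λ₁ = π²/1.2712² ≈ 6.108
  n=2: λ₂ = 4π²/1.2712² ≈ 24.43 (4× faster decay)
  n=3: λ₃ = 9π²/1.2712² ≈ 54.969 (9× faster decay)
As t → ∞, higher modes decay exponentially faster. The n=1 mode dominates: θ ~ c₁ sin(πx/1.2712) e^{-λ₁t}.
Decay rate: λ₁ = π²/1.2712² ≈ 6.108.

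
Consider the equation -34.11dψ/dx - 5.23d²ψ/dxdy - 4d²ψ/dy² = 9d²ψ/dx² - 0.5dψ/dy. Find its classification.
Rewriting in standard form: -9d²ψ/dx² - 5.23d²ψ/dxdy - 4d²ψ/dy² - 34.11dψ/dx + 0.5dψ/dy = 0. Elliptic. (A = -9, B = -5.23, C = -4 gives B² - 4AC = -116.6471.)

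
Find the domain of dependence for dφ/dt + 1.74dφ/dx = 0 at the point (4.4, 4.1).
A single point: x = -2.734. The characteristic through (4.4, 4.1) is x - 1.74t = const, so x = 4.4 - 1.74·4.1 = -2.734.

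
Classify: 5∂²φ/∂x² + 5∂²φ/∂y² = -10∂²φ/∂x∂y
Rewriting in standard form: 5∂²φ/∂x² + 10∂²φ/∂x∂y + 5∂²φ/∂y² = 0. Parabolic (discriminant = 0).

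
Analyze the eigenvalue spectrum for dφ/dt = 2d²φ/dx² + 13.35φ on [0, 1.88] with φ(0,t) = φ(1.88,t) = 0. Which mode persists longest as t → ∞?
Eigenvalues: λₙ = 2n²π²/1.88² - 13.35.
First three modes:
  n=1: λ₁ = 2π²/1.88² - 13.35 ≈ -7.765
  n=2: λ₂ = 8π²/1.88² - 13.35 ≈ 8.99
  n=3: λ₃ = 18π²/1.88² - 13.35 ≈ 36.914
Since 2π²/1.88² ≈ 5.585 < 13.35, λ₁ < 0.
The n=1 mode grows fastest (−λₙ is largest for n=1) → dominates.
Asymptotic: φ ~ c₁ sin(πx/1.88) e^{7.765t} (exponential growth at rate −λ₁ ≈ 7.765).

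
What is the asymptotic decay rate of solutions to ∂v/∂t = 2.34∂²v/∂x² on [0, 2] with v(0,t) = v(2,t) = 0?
Eigenvalues: λₙ = 2.34n²π²/2².
First three modes:
  n=1: λ₁ = 2.34π²/2² ≈ 5.774
  n=2: λ₂ = 9.36π²/2² ≈ 23.095 (4× faster decay)
  n=3: λ₃ = 21.06π²/2² ≈ 51.963 (9× faster decay)
As t → ∞, higher modes decay exponentially faster. The n=1 mode dominates: v ~ c₁ sin(πx/2) e^{-λ₁t}.
Decay rate: λ₁ = 2.34π²/2² ≈ 5.774.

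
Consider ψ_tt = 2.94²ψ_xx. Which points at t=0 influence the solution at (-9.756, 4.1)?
Domain of dependence: [-21.81, 2.298]. Signals travel at speed 2.94, so data within |x - -9.756| ≤ 2.94·4.1 = 12.054 can reach the point.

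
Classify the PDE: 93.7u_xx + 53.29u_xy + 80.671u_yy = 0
A = 93.7, B = 53.29, C = 80.671. Discriminant B² - 4AC = -27395.6667. Since -27395.6667 < 0, elliptic.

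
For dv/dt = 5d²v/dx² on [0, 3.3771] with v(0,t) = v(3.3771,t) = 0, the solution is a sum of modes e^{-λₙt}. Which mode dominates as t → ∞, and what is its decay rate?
Eigenvalues: λₙ = 5n²π²/3.3771².
First three modes:
  n=1: λ₁ = 5π²/3.3771² ≈ 4.327
  n=2: λ₂ = 20π²/3.3771² ≈ 17.308 (4× faster decay)
  n=3: λ₃ = 45π²/3.3771² ≈ 38.943 (9× faster decay)
As t → ∞, higher modes decay exponentially faster. The n=1 mode dominates: v ~ c₁ sin(πx/3.3771) e^{-λ₁t}.
Decay rate: λ₁ = 5π²/3.3771² ≈ 4.327.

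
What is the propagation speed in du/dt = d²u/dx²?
Infinite. The heat equation is parabolic, not hyperbolic, so disturbances propagate instantly.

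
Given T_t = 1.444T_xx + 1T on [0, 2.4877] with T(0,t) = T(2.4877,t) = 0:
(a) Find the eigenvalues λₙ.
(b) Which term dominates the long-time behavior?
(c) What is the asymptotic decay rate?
Eigenvalues: λₙ = 1.444n²π²/2.4877² - 1.
First three modes:
  n=1: λ₁ = 1.444π²/2.4877² - 1 ≈ 1.303
  n=2: λ₂ = 5.776π²/2.4877² - 1 ≈ 8.212
  n=3: λ₃ = 12.996π²/2.4877² - 1 ≈ 19.726
Since 1.444π²/2.4877² ≈ 2.303 > 1, all λₙ > 0.
The n=1 mode decays slowest → dominates as t → ∞.
Asymptotic: T ~ c₁ sin(πx/2.4877) e^{-λ₁t} with decay rate λ₁ ≈ 1.303.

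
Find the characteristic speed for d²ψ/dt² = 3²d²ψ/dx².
Speed = 3. Information travels along characteristics x = x₀ ± 3t.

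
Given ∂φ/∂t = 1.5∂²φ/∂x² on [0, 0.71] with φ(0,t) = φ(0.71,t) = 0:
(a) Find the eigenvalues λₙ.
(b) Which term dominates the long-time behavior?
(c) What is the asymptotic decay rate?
Eigenvalues: λₙ = 1.5n²π²/0.71².
First three modes:
  n=1: λ₁ = 1.5π²/0.71² ≈ 29.368
  n=2: λ₂ = 6π²/0.71² ≈ 117.472 (4× faster decay)
  n=3: λ₃ = 13.5π²/0.71² ≈ 264.312 (9× faster decay)
As t → ∞, higher modes decay exponentially faster. The n=1 mode dominates: φ ~ c₁ sin(πx/0.71) e^{-λ₁t}.
Decay rate: λ₁ = 1.5π²/0.71² ≈ 29.368.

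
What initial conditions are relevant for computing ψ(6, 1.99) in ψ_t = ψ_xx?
The entire real line. The heat equation has infinite propagation speed: any initial disturbance instantly affects all points (though exponentially small far away).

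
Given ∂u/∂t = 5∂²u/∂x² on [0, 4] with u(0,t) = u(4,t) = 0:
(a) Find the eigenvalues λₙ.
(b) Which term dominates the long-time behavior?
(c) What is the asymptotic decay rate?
Eigenvalues: λₙ = 5n²π²/4².
First three modes:
  n=1: λ₁ = 5π²/4² ≈ 3.084
  n=2: λ₂ = 20π²/4² ≈ 12.337 (4× faster decay)
  n=3: λ₃ = 45π²/4² ≈ 27.758 (9× faster decay)
As t → ∞, higher modes decay exponentially faster. The n=1 mode dominates: u ~ c₁ sin(πx/4) e^{-λ₁t}.
Decay rate: λ₁ = 5π²/4² ≈ 3.084.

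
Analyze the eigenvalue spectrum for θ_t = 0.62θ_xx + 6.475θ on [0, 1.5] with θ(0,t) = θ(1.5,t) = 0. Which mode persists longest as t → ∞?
Eigenvalues: λₙ = 0.62n²π²/1.5² - 6.475.
First three modes:
  n=1: λ₁ = 0.62π²/1.5² - 6.475 ≈ -3.755
  n=2: λ₂ = 2.48π²/1.5² - 6.475 ≈ 4.403
  n=3: λ₃ = 5.58π²/1.5² - 6.475 ≈ 18.002
Since 0.62π²/1.5² ≈ 2.72 < 6.475, λ₁ < 0.
The n=1 mode grows fastest (−λₙ is largest for n=1) → dominates.
Asymptotic: θ ~ c₁ sin(πx/1.5) e^{3.755t} (exponential growth at rate −λ₁ ≈ 3.755).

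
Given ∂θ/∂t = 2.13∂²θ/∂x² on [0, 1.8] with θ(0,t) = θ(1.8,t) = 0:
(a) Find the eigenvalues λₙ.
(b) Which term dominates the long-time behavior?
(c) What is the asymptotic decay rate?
Eigenvalues: λₙ = 2.13n²π²/1.8².
First three modes:
  n=1: λ₁ = 2.13π²/1.8² ≈ 6.488
  n=2: λ₂ = 8.52π²/1.8² ≈ 25.953 (4× faster decay)
  n=3: λ₃ = 19.17π²/1.8² ≈ 58.395 (9× faster decay)
As t → ∞, higher modes decay exponentially faster. The n=1 mode dominates: θ ~ c₁ sin(πx/1.8) e^{-λ₁t}.
Decay rate: λ₁ = 2.13π²/1.8² ≈ 6.488.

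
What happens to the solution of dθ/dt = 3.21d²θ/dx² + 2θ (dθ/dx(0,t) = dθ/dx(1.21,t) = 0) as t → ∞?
θ grows unboundedly. With Neumann BCs the constant mode has diffusion eigenvalue 0, so any r > 0 makes it grow like e^(2t); solution grows exponentially.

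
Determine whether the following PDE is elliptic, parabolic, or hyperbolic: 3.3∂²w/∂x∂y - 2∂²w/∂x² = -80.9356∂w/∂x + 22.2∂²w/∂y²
Rewriting in standard form: -2∂²w/∂x² + 3.3∂²w/∂x∂y - 22.2∂²w/∂y² + 80.9356∂w/∂x = 0. Coefficients: A = -2, B = 3.3, C = -22.2. B² - 4AC = -166.71, which is negative, so the equation is elliptic.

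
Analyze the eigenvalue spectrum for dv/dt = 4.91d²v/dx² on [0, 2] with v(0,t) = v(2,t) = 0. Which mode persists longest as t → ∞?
Eigenvalues: λₙ = 4.91n²π²/2².
First three modes:
  n=1: λ₁ = 4.91π²/2² ≈ 12.115
  n=2: λ₂ = 19.64π²/2² ≈ 48.46 (4× faster decay)
  n=3: λ₃ = 44.19π²/2² ≈ 109.034 (9× faster decay)
As t → ∞, higher modes decay exponentially faster. The n=1 mode dominates: v ~ c₁ sin(πx/2) e^{-λ₁t}.
Decay rate: λ₁ = 4.91π²/2² ≈ 12.115.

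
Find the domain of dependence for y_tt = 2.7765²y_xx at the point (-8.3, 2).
Domain of dependence: [-13.853, -2.747]. Signals travel at speed 2.7765, so data within |x - -8.3| ≤ 2.7765·2 = 5.553 can reach the point.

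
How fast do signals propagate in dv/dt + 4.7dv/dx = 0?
Speed = 4.7. Information travels along x - 4.7t = const (rightward).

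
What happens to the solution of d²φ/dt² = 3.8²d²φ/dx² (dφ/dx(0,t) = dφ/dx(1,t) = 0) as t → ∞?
φ oscillates about a mean that drifts linearly in t (generically unbounded; no decay). There is no damping, so the nonconstant modes persist as standing waves (energy conserved, no decay). But with Neumann conditions at both ends the constant mode has eigenvalue 0: the spatial mean M(t) of φ satisfies M'' = 0, so M(t) = M(0) + M'(0)·t. Unless the initial velocity has zero mean (∫φ_t(x,0)dx = 0), the solution grows linearly in t (unbounded, though not exponentially); if it does have zero mean, the solution stays bounded and simply oscillates.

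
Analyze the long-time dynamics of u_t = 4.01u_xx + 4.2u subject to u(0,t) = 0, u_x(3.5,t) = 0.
Long-time behavior: u grows unboundedly. Reaction dominates diffusion (r=4.2 > κπ²/(4L²)≈0.81); solution grows exponentially.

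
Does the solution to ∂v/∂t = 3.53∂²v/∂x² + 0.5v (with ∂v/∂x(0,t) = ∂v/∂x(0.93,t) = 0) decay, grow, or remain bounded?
v grows unboundedly. With Neumann BCs the constant mode has diffusion eigenvalue 0, so any r > 0 makes it grow like e^(0.5t); solution grows exponentially.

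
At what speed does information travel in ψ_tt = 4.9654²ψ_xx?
Speed = 4.9654. Information travels along characteristics x = x₀ ± 4.9654t.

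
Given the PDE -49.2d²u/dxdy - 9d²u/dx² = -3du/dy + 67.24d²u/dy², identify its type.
Rewriting in standard form: -9d²u/dx² - 49.2d²u/dxdy - 67.24d²u/dy² + 3du/dy = 0. The second-order coefficients are A = -9, B = -49.2, C = -67.24. Since B² - 4AC = 0 = 0, this is a parabolic PDE.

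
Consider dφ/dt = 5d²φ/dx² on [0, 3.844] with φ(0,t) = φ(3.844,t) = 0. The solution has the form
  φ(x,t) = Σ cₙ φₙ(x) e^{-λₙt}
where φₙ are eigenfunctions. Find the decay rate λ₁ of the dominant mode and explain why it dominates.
Eigenvalues: λₙ = 5n²π²/3.844².
First three modes:
  n=1: λ₁ = 5π²/3.844² ≈ 3.34
  n=2: λ₂ = 20π²/3.844² ≈ 13.359 (4× faster decay)
  n=3: λ₃ = 45π²/3.844² ≈ 30.057 (9× faster decay)
As t → ∞, higher modes decay exponentially faster. The n=1 mode dominates: φ ~ c₁ sin(πx/3.844) e^{-λ₁t}.
Decay rate: λ₁ = 5π²/3.844² ≈ 3.34.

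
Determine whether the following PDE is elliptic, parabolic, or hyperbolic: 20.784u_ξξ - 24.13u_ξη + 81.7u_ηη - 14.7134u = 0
Coefficients: A = 20.784, B = -24.13, C = 81.7. B² - 4AC = -6209.9543, which is negative, so the equation is elliptic.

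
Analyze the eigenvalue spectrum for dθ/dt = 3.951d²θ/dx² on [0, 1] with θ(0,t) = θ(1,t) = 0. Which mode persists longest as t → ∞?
Eigenvalues: λₙ = 3.951n²π².
First three modes:
  n=1: λ₁ = 3.951π² ≈ 38.995
  n=2: λ₂ = 15.804π² ≈ 155.979 (4× faster decay)
  n=3: λ₃ = 35.559π² ≈ 350.953 (9× faster decay)
As t → ∞, higher modes decay exponentially faster. The n=1 mode dominates: θ ~ c₁ sin(πx) e^{-λ₁t}.
Decay rate: λ₁ = 3.951π² ≈ 38.995.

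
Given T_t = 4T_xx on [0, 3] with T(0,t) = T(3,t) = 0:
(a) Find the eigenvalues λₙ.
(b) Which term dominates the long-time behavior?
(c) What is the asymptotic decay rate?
Eigenvalues: λₙ = 4n²π²/3².
First three modes:
  n=1: λ₁ = 4π²/3² ≈ 4.386
  n=2: λ₂ = 16π²/3² ≈ 17.546 (4× faster decay)
  n=3: λ₃ = 36π²/3² ≈ 39.478 (9× faster decay)
As t → ∞, higher modes decay exponentially faster. The n=1 mode dominates: T ~ c₁ sin(πx/3) e^{-λ₁t}.
Decay rate: λ₁ = 4π²/3² ≈ 4.386.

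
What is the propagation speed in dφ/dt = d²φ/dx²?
Infinite. The heat equation is parabolic, not hyperbolic, so disturbances propagate instantly.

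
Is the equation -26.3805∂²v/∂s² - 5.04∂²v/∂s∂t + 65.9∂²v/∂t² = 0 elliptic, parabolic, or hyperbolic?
Computing B² - 4AC with A = -26.3805, B = -5.04, C = 65.9: discriminant = 6979.3014 (positive). Answer: hyperbolic.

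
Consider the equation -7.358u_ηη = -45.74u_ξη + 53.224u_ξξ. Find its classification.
Rewriting in standard form: -53.224u_ξξ + 45.74u_ξη - 7.358u_ηη = 0. Hyperbolic. (A = -53.224, B = 45.74, C = -7.358 gives B² - 4AC = 525.658832.)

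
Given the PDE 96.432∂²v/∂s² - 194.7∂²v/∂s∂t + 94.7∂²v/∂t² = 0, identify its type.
The second-order coefficients are A = 96.432, B = -194.7, C = 94.7. Since B² - 4AC = 1379.6484 > 0, this is a hyperbolic PDE.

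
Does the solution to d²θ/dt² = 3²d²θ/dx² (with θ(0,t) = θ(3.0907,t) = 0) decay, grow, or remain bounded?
θ oscillates (no decay). Energy is conserved; the solution oscillates indefinitely as standing waves.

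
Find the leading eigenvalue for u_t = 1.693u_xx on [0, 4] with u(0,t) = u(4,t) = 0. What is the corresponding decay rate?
Eigenvalues: λₙ = 1.693n²π²/4².
First three modes:
  n=1: λ₁ = 1.693π²/4² ≈ 1.044
  n=2: λ₂ = 6.772π²/4² ≈ 4.177 (4× faster decay)
  n=3: λ₃ = 15.237π²/4² ≈ 9.399 (9× faster decay)
As t → ∞, higher modes decay exponentially faster. The n=1 mode dominates: u ~ c₁ sin(πx/4) e^{-λ₁t}.
Decay rate: λ₁ = 1.693π²/4² ≈ 1.044.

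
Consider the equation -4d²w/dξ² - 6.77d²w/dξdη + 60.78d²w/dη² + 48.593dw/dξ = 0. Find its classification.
Hyperbolic. (A = -4, B = -6.77, C = 60.78 gives B² - 4AC = 1018.3129.)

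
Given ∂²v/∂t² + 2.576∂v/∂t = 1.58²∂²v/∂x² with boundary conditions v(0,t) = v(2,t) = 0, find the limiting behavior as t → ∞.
v → 0. Damping (γ=2.576) dissipates energy; oscillations decay exponentially.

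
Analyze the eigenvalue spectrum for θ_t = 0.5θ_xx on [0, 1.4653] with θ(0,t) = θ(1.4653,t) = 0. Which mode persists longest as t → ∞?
Eigenvalues: λₙ = 0.5n²π²/1.4653².
First three modes:
  n=1: λ₁ = 0.5π²/1.4653² ≈ 2.298
  n=2: λ₂ = 2π²/1.4653² ≈ 9.193 (4× faster decay)
  n=3: λ₃ = 4.5π²/1.4653² ≈ 20.685 (9× faster decay)
As t → ∞, higher modes decay exponentially faster. The n=1 mode dominates: θ ~ c₁ sin(πx/1.4653) e^{-λ₁t}.
Decay rate: λ₁ = 0.5π²/1.4653² ≈ 2.298.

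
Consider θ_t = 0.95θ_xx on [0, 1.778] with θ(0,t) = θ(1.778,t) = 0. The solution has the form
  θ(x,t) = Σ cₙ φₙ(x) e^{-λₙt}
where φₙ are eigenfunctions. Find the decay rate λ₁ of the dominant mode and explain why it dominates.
Eigenvalues: λₙ = 0.95n²π²/1.778².
First three modes:
  n=1: λ₁ = 0.95π²/1.778² ≈ 2.966
  n=2: λ₂ = 3.8π²/1.778² ≈ 11.864 (4× faster decay)
  n=3: λ₃ = 8.55π²/1.778² ≈ 26.693 (9× faster decay)
As t → ∞, higher modes decay exponentially faster. The n=1 mode dominates: θ ~ c₁ sin(πx/1.778) e^{-λ₁t}.
Decay rate: λ₁ = 0.95π²/1.778² ≈ 2.966.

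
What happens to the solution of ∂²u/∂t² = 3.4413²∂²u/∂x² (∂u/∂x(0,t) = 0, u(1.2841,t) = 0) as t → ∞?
u oscillates (no decay). Energy is conserved; the solution oscillates indefinitely as standing waves.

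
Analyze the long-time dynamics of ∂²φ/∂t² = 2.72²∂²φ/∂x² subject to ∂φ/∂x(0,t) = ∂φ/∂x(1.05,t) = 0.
Long-time behavior: φ oscillates about a mean that drifts linearly in t (generically unbounded; no decay). There is no damping, so the nonconstant modes persist as standing waves (energy conserved, no decay). But with Neumann conditions at both ends the constant mode has eigenvalue 0: the spatial mean M(t) of φ satisfies M'' = 0, so M(t) = M(0) + M'(0)·t. Unless the initial velocity has zero mean (∫φ_t(x,0)dx = 0), the solution grows linearly in t (unbounded, though not exponentially); if it does have zero mean, the solution stays bounded and simply oscillates.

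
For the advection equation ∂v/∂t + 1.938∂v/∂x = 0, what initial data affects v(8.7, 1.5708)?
A single point: x = 5.6557896. The characteristic through (8.7, 1.5708) is x - 1.938t = const, so x = 8.7 - 1.938·1.5708 = 5.6557896.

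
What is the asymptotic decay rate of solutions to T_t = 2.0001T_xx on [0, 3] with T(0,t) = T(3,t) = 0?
Eigenvalues: λₙ = 2.0001n²π²/3².
First three modes:
  n=1: λ₁ = 2.0001π²/3² ≈ 2.193
  n=2: λ₂ = 8.0004π²/3² ≈ 8.773 (4× faster decay)
  n=3: λ₃ = 18.0009π²/3² ≈ 19.74 (9× faster decay)
As t → ∞, higher modes decay exponentially faster. The n=1 mode dominates: T ~ c₁ sin(πx/3) e^{-λ₁t}.
Decay rate: λ₁ = 2.0001π²/3² ≈ 2.193.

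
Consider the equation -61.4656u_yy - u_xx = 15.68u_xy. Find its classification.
Rewriting in standard form: -u_xx - 15.68u_xy - 61.4656u_yy = 0. Parabolic. (A = -1, B = -15.68, C = -61.4656 gives B² - 4AC = 0.)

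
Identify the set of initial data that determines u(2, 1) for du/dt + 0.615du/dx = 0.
A single point: x = 1.385. The characteristic through (2, 1) is x - 0.615t = const, so x = 2 - 0.615·1 = 1.385.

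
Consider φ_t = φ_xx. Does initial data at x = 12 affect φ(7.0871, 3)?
Yes, for any finite x. The heat equation has infinite propagation speed, so all initial data affects all points at any t > 0.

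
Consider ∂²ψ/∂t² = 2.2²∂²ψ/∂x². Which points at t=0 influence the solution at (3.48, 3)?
Domain of dependence: [-3.12, 10.08]. Signals travel at speed 2.2, so data within |x - 3.48| ≤ 2.2·3 = 6.6 can reach the point.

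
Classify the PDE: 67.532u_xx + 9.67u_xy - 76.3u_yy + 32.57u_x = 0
A = 67.532, B = 9.67, C = -76.3. Discriminant B² - 4AC = 20704.2753. Since 20704.2753 > 0, hyperbolic.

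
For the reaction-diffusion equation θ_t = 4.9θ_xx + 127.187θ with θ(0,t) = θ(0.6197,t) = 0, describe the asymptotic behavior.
θ grows unboundedly. Reaction dominates diffusion (r=127.187 > κπ²/L²≈125.93); solution grows exponentially.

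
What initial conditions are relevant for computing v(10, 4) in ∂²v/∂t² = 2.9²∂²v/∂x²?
Domain of dependence: [-1.6, 21.6]. Signals travel at speed 2.9, so data within |x - 10| ≤ 2.9·4 = 11.6 can reach the point.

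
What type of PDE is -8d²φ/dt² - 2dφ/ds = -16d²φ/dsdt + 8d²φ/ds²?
Rewriting in standard form: -8d²φ/ds² + 16d²φ/dsdt - 8d²φ/dt² - 2dφ/ds = 0. With A = -8, B = 16, C = -8, the discriminant is 0. This is a parabolic PDE.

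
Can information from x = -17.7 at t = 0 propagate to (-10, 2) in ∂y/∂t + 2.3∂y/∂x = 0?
No. Only data at x = -14.6 affects (-10, 2). Advection has one-way propagation along characteristics.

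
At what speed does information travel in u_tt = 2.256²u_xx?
Speed = 2.256. Information travels along characteristics x = x₀ ± 2.256t.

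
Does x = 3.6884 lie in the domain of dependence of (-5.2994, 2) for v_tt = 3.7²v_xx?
No. The domain of dependence is [-12.6994, 2.1006], and 3.6884 is outside this interval.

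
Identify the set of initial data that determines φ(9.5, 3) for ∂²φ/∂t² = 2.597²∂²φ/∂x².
Domain of dependence: [1.709, 17.291]. Signals travel at speed 2.597, so data within |x - 9.5| ≤ 2.597·3 = 7.791 can reach the point.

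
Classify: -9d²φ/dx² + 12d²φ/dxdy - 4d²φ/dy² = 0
Parabolic (discriminant = 0).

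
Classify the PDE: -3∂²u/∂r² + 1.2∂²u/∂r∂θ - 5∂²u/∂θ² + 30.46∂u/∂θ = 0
A = -3, B = 1.2, C = -5. Discriminant B² - 4AC = -58.56. Since -58.56 < 0, elliptic.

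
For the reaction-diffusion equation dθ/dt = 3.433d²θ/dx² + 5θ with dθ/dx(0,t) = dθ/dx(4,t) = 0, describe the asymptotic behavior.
θ grows unboundedly. With Neumann BCs the constant mode has diffusion eigenvalue 0, so any r > 0 makes it grow like e^(5t); solution grows exponentially.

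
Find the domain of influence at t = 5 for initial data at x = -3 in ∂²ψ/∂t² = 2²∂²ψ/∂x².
Domain of influence: [-13, 7]. Data at x = -3 spreads outward at speed 2.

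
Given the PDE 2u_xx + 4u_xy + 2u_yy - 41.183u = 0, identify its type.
The second-order coefficients are A = 2, B = 4, C = 2. Since B² - 4AC = 0 = 0, this is a parabolic PDE.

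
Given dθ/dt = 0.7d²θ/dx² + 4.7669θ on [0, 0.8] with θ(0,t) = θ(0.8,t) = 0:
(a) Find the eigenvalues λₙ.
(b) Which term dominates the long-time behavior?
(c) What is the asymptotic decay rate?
Eigenvalues: λₙ = 0.7n²π²/0.8² - 4.7669.
First three modes:
  n=1: λ₁ = 0.7π²/0.8² - 4.7669 ≈ 6.028
  n=2: λ₂ = 2.8π²/0.8² - 4.7669 ≈ 38.413
  n=3: λ₃ = 6.3π²/0.8² - 4.7669 ≈ 92.387
Since 0.7π²/0.8² ≈ 10.795 > 4.7669, all λₙ > 0.
The n=1 mode decays slowest → dominates as t → ∞.
Asymptotic: θ ~ c₁ sin(πx/0.8) e^{-λ₁t} with decay rate λ₁ ≈ 6.028.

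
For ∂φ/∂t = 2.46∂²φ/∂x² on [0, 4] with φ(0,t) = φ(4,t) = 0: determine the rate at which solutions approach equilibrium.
Eigenvalues: λₙ = 2.46n²π²/4².
First three modes:
  n=1: λ₁ = 2.46π²/4² ≈ 1.517
  n=2: λ₂ = 9.84π²/4² ≈ 6.07 (4× faster decay)
  n=3: λ₃ = 22.14π²/4² ≈ 13.657 (9× faster decay)
As t → ∞, higher modes decay exponentially faster. The n=1 mode dominates: φ ~ c₁ sin(πx/4) e^{-λ₁t}.
Decay rate: λ₁ = 2.46π²/4² ≈ 1.517.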